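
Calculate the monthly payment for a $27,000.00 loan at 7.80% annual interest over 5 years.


Loan payment formula: PMT = PV × r / (1 − (1 + r)^(−n))
Monthly rate r = 0.078/12 = 0.0065, n = 60 months
Denominator: 1 − (1 + 0.078/12)^(−60) = 0.322088
PMT = $27,000.00 × (0.078/12) / 0.322088
PMT = $544.88 per month

PMT = PV × r / (1-(1+r)^(-n)) = $544.88/month


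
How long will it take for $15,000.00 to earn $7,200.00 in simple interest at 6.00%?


Rearrange the simple interest formula for t:
I = P × r × t  ⇒  t = I / (P × r)
t = $7,200.00 / ($15,000.00 × 0.06)
t = 8

t = I/(P×r) = 8 years


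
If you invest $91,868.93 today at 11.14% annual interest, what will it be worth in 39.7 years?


Future value formula: FV = PV × (1 + r)^t
FV = $91,868.93 × (1 + 0.1114)^39.7
FV = $91,868.93 × 66.2299733
FV = $6,084,476.78

FV = PV × (1 + r)^t = $6,084,476.78


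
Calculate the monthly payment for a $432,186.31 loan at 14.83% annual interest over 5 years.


Loan payment formula: PMT = PV × r / (1 − (1 + r)^(−n))
Monthly rate r = 0.1483/12 ≈ 0.01235833, n = 60 months
Denominator: 1 − (1 + 0.1483/12)^(−60) = 0.521431
PMT = $432,186.31 × (0.1483/12) / 0.521431
PMT = $10,243.16 per month

PMT = PV × r / (1-(1+r)^(-n)) = $10,243.16/month


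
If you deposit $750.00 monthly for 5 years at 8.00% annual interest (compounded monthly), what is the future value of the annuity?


Future value of an ordinary annuity: FV = PMT × ((1 + r)^n − 1) / r
Monthly rate r = 0.08/12 ≈ 0.00666667, n = 60
FV = $750.00 × ((1 + 0.08/12)^60 − 1) / (0.08/12)
FV = $750.00 × 73.476856
FV = $55,107.64

FV = PMT × ((1+r)^n - 1)/r = $55,107.64


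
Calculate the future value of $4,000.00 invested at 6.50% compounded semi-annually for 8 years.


Compound interest formula: A = P(1 + r/n)^(nt)
A = $4,000.00 × (1 + 0.065/2)^(2 × 8)
Growth factor: (1 + 0.065/2)^16 = 1.668173
A = $4,000.00 × 1.668173
A = $6,672.69

A = P(1 + r/n)^(nt) = $6,672.69


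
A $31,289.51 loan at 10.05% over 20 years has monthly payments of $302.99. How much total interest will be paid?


Total paid over the life of the loan = PMT × n.
Total paid = $302.99 × 240 = $72,717.60
Total interest = total paid − principal = $72,717.60 − $31,289.51 = $41,428.09

Total interest = (PMT × n) - PV = $41,428.09


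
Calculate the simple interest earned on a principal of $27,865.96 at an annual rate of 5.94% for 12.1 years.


Simple interest formula: I = P × r × t
I = $27,865.96 × 0.0594 × 12.1
I = $20,028.38

I = P × r × t = $20,028.38


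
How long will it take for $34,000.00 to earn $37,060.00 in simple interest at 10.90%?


Rearrange the simple interest formula for t:
I = P × r × t  ⇒  t = I / (P × r)
t = $37,060.00 / ($34,000.00 × 0.109)
t = 10

t = I/(P×r) = 10 years


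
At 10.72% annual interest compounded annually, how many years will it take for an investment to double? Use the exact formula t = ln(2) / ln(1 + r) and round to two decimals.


Doubling condition: (1 + r)^t = 2
Take ln of both sides: t × ln(1 + r) = ln(2)
t = ln(2) / ln(1 + r)
t = 0.693147 / 0.101834
t = 6.81

t = ln(2) / ln(1 + r) = 6.81 years


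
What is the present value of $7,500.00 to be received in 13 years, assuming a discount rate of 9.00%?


Present value formula: PV = FV / (1 + r)^t
PV = $7,500.00 / (1 + 0.09)^13
PV = $7,500.00 / 3.065805
PV = $2,446.34

PV = FV / (1 + r)^t = $2,446.34


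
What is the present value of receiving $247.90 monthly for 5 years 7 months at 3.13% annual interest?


Present value of an ordinary annuity: PV = PMT × (1 − (1 + r)^(−n)) / r
Monthly rate r = 0.0313/12 ≈ 0.00260833, n = 67
PV = $247.90 × (1 − (1 + 0.0313/12)^(−67)) / (0.0313/12)
PV = $247.90 × 61.398988
PV = $15,220.81

PV = PMT × (1-(1+r)^(-n))/r = $15,220.81


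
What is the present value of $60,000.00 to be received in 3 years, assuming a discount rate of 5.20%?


Present value formula: PV = FV / (1 + r)^t
PV = $60,000.00 / (1 + 0.052)^3
PV = $60,000.00 / 1.1642526
PV = $51,535.21

PV = FV / (1 + r)^t = $51,535.21


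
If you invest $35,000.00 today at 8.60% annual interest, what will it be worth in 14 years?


Future value formula: FV = PV × (1 + r)^t
FV = $35,000.00 × (1 + 0.086)^14
FV = $35,000.00 × 3.1740777
FV = $111,092.72

FV = PV × (1 + r)^t = $111,092.72


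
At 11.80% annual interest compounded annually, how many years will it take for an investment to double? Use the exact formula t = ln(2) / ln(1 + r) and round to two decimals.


Doubling condition: (1 + r)^t = 2
Take ln of both sides: t × ln(1 + r) = ln(2)
t = ln(2) / ln(1 + r)
t = 0.693147 / 0.111541
t = 6.21

t = ln(2) / ln(1 + r) = 6.21 years


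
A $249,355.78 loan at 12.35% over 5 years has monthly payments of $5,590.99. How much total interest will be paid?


Total paid over the life of the loan = PMT × n.
Total paid = $5,590.99 × 60 = $335,459.40
Total interest = total paid − principal = $335,459.40 − $249,355.78 = $86,103.62

Total interest = (PMT × n) - PV = $86,103.62


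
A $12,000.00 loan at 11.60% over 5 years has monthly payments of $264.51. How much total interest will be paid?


Total paid over the life of the loan = PMT × n.
Total paid = $264.51 × 60 = $15,870.60
Total interest = total paid − principal = $15,870.60 − $12,000.00 = $3,870.60

Total interest = (PMT × n) - PV = $3,870.60


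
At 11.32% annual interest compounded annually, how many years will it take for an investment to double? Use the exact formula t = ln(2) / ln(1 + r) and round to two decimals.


Doubling condition: (1 + r)^t = 2
Take ln of both sides: t × ln(1 + r) = ln(2)
t = ln(2) / ln(1 + r)
t = 0.693147 / 0.107239
t = 6.46

t = ln(2) / ln(1 + r) = 6.46 years


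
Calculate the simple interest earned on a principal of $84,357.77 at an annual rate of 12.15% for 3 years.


Simple interest formula: I = P × r × t
I = $84,357.77 × 0.1215 × 3
I = $30,748.41

I = P × r × t = $30,748.41


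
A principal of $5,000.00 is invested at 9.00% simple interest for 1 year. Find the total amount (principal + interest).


Total amount formula: A = P(1 + rt) = P + P·r·t
Interest: I = P × r × t = $5,000.00 × 0.09 × 1 = $450.00
A = P + I = $5,000.00 + $450.00 = $5,450.00

A = P + I = P(1 + rt) = $5,450.00


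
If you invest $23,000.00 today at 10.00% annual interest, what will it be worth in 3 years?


Future value formula: FV = PV × (1 + r)^t
FV = $23,000.00 × (1 + 0.1)^3
FV = $23,000.00 × 1.331000
FV = $30,613.00

FV = PV × (1 + r)^t = $30,613.00


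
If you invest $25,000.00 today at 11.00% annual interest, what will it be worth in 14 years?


Future value formula: FV = PV × (1 + r)^t
FV = $25,000.00 × (1 + 0.11)^14
FV = $25,000.00 × 4.31044098
FV = $107,761.02

FV = PV × (1 + r)^t = $107,761.02


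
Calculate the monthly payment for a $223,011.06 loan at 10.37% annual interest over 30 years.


Loan payment formula: PMT = PV × r / (1 − (1 + r)^(−n))
Monthly rate r = 0.1037/12 ≈ 0.00864167, n = 360 months
Denominator: 1 − (1 + 0.1037/12)^(−360) = 0.954844
PMT = $223,011.06 × (0.1037/12) / 0.954844
PMT = $2,018.33 per month

PMT = PV × r / (1-(1+r)^(-n)) = $2,018.33/month


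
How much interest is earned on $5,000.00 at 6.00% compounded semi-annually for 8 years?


Compound interest earned = final amount − principal.
A = P(1 + r/n)^(nt) = $5,000.00 × (1 + 0.06/2)^(2 × 8) = $8,023.53
Interest = A − P = $8,023.53 − $5,000.00 = $3,023.53

Interest = A - P = $3,023.53


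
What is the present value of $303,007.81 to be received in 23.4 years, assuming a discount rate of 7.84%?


Present value formula: PV = FV / (1 + r)^t
PV = $303,007.81 / (1 + 0.0784)^23.4
PV = $303,007.81 / 5.848563
PV = $51,808.93

PV = FV / (1 + r)^t = $51,808.93


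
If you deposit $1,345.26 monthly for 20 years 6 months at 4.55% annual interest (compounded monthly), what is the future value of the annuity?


Future value of an ordinary annuity: FV = PMT × ((1 + r)^n − 1) / r
Monthly rate r = 0.0455/12 ≈ 0.00379167, n = 246
FV = $1,345.26 × ((1 + 0.0455/12)^246 − 1) / (0.0455/12)
FV = $1,345.26 × 405.365205
FV = $545,321.60

FV = PMT × ((1+r)^n - 1)/r = $545,321.60


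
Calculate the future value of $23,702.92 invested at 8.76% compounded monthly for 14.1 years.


Compound interest formula: A = P(1 + r/n)^(nt)
A = $23,702.92 × (1 + 0.0876/12)^(12 × 14.1)
Growth factor: (1 + 0.0876/12)^169.2 = 3.4235345
A = $23,702.92 × 3.4235345
A = $81,147.76

A = P(1 + r/n)^(nt) = $81,147.76


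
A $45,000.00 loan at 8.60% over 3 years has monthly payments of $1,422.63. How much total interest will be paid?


Total paid over the life of the loan = PMT × n.
Total paid = $1,422.63 × 36 = $51,214.68
Total interest = total paid − principal = $51,214.68 − $45,000.00 = $6,214.68

Total interest = (PMT × n) - PV = $6,214.68


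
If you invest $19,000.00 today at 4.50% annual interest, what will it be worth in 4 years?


Future value formula: FV = PV × (1 + r)^t
FV = $19,000.00 × (1 + 0.045)^4
FV = $19,000.00 × 1.1925186
FV = $22,657.85

FV = PV × (1 + r)^t = $22,657.85


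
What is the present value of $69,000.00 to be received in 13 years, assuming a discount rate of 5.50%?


Present value formula: PV = FV / (1 + r)^t
PV = $69,000.00 / (1 + 0.055)^13
PV = $69,000.00 / 2.005774
PV = $34,400.69

PV = FV / (1 + r)^t = $34,400.69


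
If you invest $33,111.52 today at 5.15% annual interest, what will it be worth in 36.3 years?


Future value formula: FV = PV × (1 + r)^t
FV = $33,111.52 × (1 + 0.0515)^36.3
FV = $33,111.52 × 6.189802
FV = $204,953.75

FV = PV × (1 + r)^t = $204,953.75


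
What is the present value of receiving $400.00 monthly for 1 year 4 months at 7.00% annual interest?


Present value of an ordinary annuity: PV = PMT × (1 − (1 + r)^(−n)) / r
Monthly rate r = 0.07/12 ≈ 0.00583333, n = 16
PV = $400.00 × (1 − (1 + 0.07/12)^(−16)) / (0.07/12)
PV = $400.00 × 15.233682
PV = $6,093.47

PV = PMT × (1-(1+r)^(-n))/r = $6,093.47


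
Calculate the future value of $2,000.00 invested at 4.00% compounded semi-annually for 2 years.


Compound interest formula: A = P(1 + r/n)^(nt)
A = $2,000.00 × (1 + 0.04/2)^(2 × 2)
Growth factor: (1 + 0.04/2)^4 = 1.082432
A = $2,000.00 × 1.082432
A = $2,164.86

A = P(1 + r/n)^(nt) = $2,164.86


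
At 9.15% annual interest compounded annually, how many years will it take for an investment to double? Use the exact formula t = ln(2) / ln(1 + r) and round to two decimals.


Doubling condition: (1 + r)^t = 2
Take ln of both sides: t × ln(1 + r) = ln(2)
t = ln(2) / ln(1 + r)
t = 0.693147 / 0.087553
t = 7.92

t = ln(2) / ln(1 + r) = 7.92 years


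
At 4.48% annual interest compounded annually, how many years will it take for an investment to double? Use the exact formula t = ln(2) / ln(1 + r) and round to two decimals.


Doubling condition: (1 + r)^t = 2
Take ln of both sides: t × ln(1 + r) = ln(2)
t = ln(2) / ln(1 + r)
t = 0.693147 / 0.043825
t = 15.82

t = ln(2) / ln(1 + r) = 15.82 years


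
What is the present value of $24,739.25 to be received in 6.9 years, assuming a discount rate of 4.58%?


Present value formula: PV = FV / (1 + r)^t
PV = $24,739.25 / (1 + 0.0458)^6.9
PV = $24,739.25 / 1.362058
PV = $18,163.14

PV = FV / (1 + r)^t = $18,163.14


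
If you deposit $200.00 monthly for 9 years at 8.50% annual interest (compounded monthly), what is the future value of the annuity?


Future value of an ordinary annuity: FV = PMT × ((1 + r)^n − 1) / r
Monthly rate r = 0.085/12 ≈ 0.00708333, n = 108
FV = $200.00 × ((1 + 0.085/12)^108 − 1) / (0.085/12)
FV = $200.00 × 161.393943
FV = $32,278.79

FV = PMT × ((1+r)^n - 1)/r = $32,278.79


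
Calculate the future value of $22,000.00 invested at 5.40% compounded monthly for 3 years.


Compound interest formula: A = P(1 + r/n)^(nt)
A = $22,000.00 × (1 + 0.054/12)^(12 × 3)
Growth factor: (1 + 0.054/12)^36 = 1.175433
A = $22,000.00 × 1.175433
A = $25,859.53

A = P(1 + r/n)^(nt) = $25,859.53


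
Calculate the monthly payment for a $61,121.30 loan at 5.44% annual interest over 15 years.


Loan payment formula: PMT = PV × r / (1 − (1 + r)^(−n))
Monthly rate r = 0.0544/12 ≈ 0.00453333, n = 180 months
Denominator: 1 − (1 + 0.0544/12)^(−180) = 0.556987
PMT = $61,121.30 × (0.0544/12) / 0.556987
PMT = $497.47 per month

PMT = PV × r / (1-(1+r)^(-n)) = $497.47/month


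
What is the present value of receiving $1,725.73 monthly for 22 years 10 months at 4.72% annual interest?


Present value of an ordinary annuity: PV = PMT × (1 − (1 + r)^(−n)) / r
Monthly rate r = 0.0472/12 ≈ 0.00393333, n = 274
PV = $1,725.73 × (1 − (1 + 0.0472/12)^(−274)) / (0.0472/12)
PV = $1,725.73 × 167.520396
PV = $289,094.97

PV = PMT × (1-(1+r)^(-n))/r = $289,094.97


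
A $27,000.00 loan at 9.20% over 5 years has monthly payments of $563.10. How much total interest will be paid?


Total paid over the life of the loan = PMT × n.
Total paid = $563.10 × 60 = $33,786.00
Total interest = total paid − principal = $33,786.00 − $27,000.00 = $6,786.00

Total interest = (PMT × n) - PV = $6,786.00


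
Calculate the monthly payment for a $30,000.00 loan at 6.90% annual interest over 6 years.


Loan payment formula: PMT = PV × r / (1 − (1 + r)^(−n))
Monthly rate r = 0.069/12 = 0.00575, n = 72 months
Denominator: 1 − (1 + 0.069/12)^(−72) = 0.338215
PMT = $30,000.00 × (0.069/12) / 0.338215
PMT = $510.03 per month

PMT = PV × r / (1-(1+r)^(-n)) = $510.03/month


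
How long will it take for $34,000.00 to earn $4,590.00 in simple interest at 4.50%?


Rearrange the simple interest formula for t:
I = P × r × t  ⇒  t = I / (P × r)
t = $4,590.00 / ($34,000.00 × 0.045)
t = 3

t = I/(P×r) = 3 years


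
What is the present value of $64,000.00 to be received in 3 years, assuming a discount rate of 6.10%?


Present value formula: PV = FV / (1 + r)^t
PV = $64,000.00 / (1 + 0.061)^3
PV = $64,000.00 / 1.194390
PV = $53,583.84

PV = FV / (1 + r)^t = $53,583.84


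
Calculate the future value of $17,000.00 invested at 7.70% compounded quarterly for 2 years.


Compound interest formula: A = P(1 + r/n)^(nt)
A = $17,000.00 × (1 + 0.077/4)^(4 × 2)
Growth factor: (1 + 0.077/4)^8 = 1.16478498
A = $17,000.00 × 1.16478498
A = $19,801.34

A = P(1 + r/n)^(nt) = $19,801.34


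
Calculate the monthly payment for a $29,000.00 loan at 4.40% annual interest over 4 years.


Loan payment formula: PMT = PV × r / (1 − (1 + r)^(−n))
Monthly rate r = 0.044/12 ≈ 0.00366667, n = 48 months
Denominator: 1 − (1 + 0.044/12)^(−48) = 0.161112
PMT = $29,000.00 × (0.044/12) / 0.161112
PMT = $660.00 per month

PMT = PV × r / (1-(1+r)^(-n)) = $660.00/month


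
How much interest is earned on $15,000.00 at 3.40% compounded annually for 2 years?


Compound interest earned = final amount − principal.
A = P(1 + r/n)^(nt) = $15,000.00 × (1 + 0.034/1)^(1 × 2) = $16,037.34
Interest = A − P = $16,037.34 − $15,000.00 = $1,037.34

Interest = A - P = $1,037.34


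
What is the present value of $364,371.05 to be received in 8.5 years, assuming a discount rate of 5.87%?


Present value formula: PV = FV / (1 + r)^t
PV = $364,371.05 / (1 + 0.0587)^8.5
PV = $364,371.05 / 1.6239392
PV = $224,374.81

PV = FV / (1 + r)^t = $224,374.81


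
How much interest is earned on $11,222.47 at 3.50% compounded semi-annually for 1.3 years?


Compound interest earned = final amount − principal.
A = P(1 + r/n)^(nt) = $11,222.47 × (1 + 0.035/2)^(2 × 1.3) = $11,740.27
Interest = A − P = $11,740.27 − $11,222.47 = $517.80

Interest = A - P = $517.80


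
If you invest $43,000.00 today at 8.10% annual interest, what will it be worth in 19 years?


Future value formula: FV = PV × (1 + r)^t
FV = $43,000.00 × (1 + 0.081)^19
FV = $43,000.00 × 4.3922615
FV = $188,867.24

FV = PV × (1 + r)^t = $188,867.24


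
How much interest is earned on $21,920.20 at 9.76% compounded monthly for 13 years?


Compound interest earned = final amount − principal.
A = P(1 + r/n)^(nt) = $21,920.20 × (1 + 0.0976/12)^(12 × 13) = $77,561.92
Interest = A − P = $77,561.92 − $21,920.20 = $55,641.72

Interest = A - P = $55,641.72


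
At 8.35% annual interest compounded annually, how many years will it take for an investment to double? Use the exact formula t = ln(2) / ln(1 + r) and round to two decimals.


Doubling condition: (1 + r)^t = 2
Take ln of both sides: t × ln(1 + r) = ln(2)
t = ln(2) / ln(1 + r)
t = 0.693147 / 0.080197
t = 8.64

t = ln(2) / ln(1 + r) = 8.64 years


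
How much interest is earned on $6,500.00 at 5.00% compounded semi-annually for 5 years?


Compound interest earned = final amount − principal.
A = P(1 + r/n)^(nt) = $6,500.00 × (1 + 0.05/2)^(2 × 5) = $8,320.55
Interest = A − P = $8,320.55 − $6,500.00 = $1,820.55

Interest = A - P = $1,820.55


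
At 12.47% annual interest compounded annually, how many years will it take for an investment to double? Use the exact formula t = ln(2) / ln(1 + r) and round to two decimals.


Doubling condition: (1 + r)^t = 2
Take ln of both sides: t × ln(1 + r) = ln(2)
t = ln(2) / ln(1 + r)
t = 0.693147 / 0.117516
t = 5.90

t = ln(2) / ln(1 + r) = 5.90 years


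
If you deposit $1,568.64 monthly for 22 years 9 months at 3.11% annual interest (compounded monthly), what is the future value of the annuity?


Future value of an ordinary annuity: FV = PMT × ((1 + r)^n − 1) / r
Monthly rate r = 0.0311/12 ≈ 0.00259167, n = 273
FV = $1,568.64 × ((1 + 0.0311/12)^273 − 1) / (0.0311/12)
FV = $1,568.64 × 396.311455
FV = $621,670.00

FV = PMT × ((1+r)^n - 1)/r = $621,670.00


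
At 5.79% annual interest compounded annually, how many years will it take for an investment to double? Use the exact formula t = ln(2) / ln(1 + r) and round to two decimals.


Doubling condition: (1 + r)^t = 2
Take ln of both sides: t × ln(1 + r) = ln(2)
t = ln(2) / ln(1 + r)
t = 0.693147 / 0.056286
t = 12.31

t = ln(2) / ln(1 + r) = 12.31 years


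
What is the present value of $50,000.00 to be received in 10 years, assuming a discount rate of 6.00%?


Present value formula: PV = FV / (1 + r)^t
PV = $50,000.00 / (1 + 0.06)^10
PV = $50,000.00 / 1.7908477
PV = $27,919.74

PV = FV / (1 + r)^t = $27,919.74


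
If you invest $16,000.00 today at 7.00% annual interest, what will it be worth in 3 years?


Future value formula: FV = PV × (1 + r)^t
FV = $16,000.00 × (1 + 0.07)^3
FV = $16,000.00 × 1.225043
FV = $19,600.69

FV = PV × (1 + r)^t = $19,600.69


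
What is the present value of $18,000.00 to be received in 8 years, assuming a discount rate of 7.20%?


Present value formula: PV = FV / (1 + r)^t
PV = $18,000.00 / (1 + 0.072)^8
PV = $18,000.00 / 1.744047
PV = $10,320.82

PV = FV / (1 + r)^t = $10,320.82


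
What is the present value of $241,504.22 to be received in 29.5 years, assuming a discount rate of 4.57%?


Present value formula: PV = FV / (1 + r)^t
PV = $241,504.22 / (1 + 0.0457)^29.5
PV = $241,504.22 / 3.736885
PV = $64,627.15

PV = FV / (1 + r)^t = $64,627.15


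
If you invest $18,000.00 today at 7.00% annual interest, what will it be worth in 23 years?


Future value formula: FV = PV × (1 + r)^t
FV = $18,000.00 × (1 + 0.07)^23
FV = $18,000.00 × 4.740530
FV = $85,329.54

FV = PV × (1 + r)^t = $85,329.54


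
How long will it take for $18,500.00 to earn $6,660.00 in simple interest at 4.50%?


Rearrange the simple interest formula for t:
I = P × r × t  ⇒  t = I / (P × r)
t = $6,660.00 / ($18,500.00 × 0.045)
t = 8

t = I/(P×r) = 8 years


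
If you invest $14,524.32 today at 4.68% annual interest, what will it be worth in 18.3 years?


Future value formula: FV = PV × (1 + r)^t
FV = $14,524.32 × (1 + 0.0468)^18.3
FV = $14,524.32 × 2.309436
FV = $33,542.99

FV = PV × (1 + r)^t = $33,542.99


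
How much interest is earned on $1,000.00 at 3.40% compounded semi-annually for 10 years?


Compound interest earned = final amount − principal.
A = P(1 + r/n)^(nt) = $1,000.00 × (1 + 0.034/2)^(2 × 10) = $1,400.94
Interest = A − P = $1,400.94 − $1,000.00 = $400.94

Interest = A - P = $400.94


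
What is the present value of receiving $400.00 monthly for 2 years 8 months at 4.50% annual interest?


Present value of an ordinary annuity: PV = PMT × (1 − (1 + r)^(−n)) / r
Monthly rate r = 0.045/12 = 0.00375, n = 32
PV = $400.00 × (1 − (1 + 0.045/12)^(−32)) / (0.045/12)
PV = $400.00 × 30.101462
PV = $12,040.58

PV = PMT × (1-(1+r)^(-n))/r = $12,040.58


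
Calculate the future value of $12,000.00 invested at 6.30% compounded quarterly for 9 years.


Compound interest formula: A = P(1 + r/n)^(nt)
A = $12,000.00 × (1 + 0.063/4)^(4 × 9)
Growth factor: (1 + 0.063/4)^36 = 1.7551972
A = $12,000.00 × 1.7551972
A = $21,062.37

A = P(1 + r/n)^(nt) = $21,062.37


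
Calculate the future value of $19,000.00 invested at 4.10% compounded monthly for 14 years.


Compound interest formula: A = P(1 + r/n)^(nt)
A = $19,000.00 × (1 + 0.041/12)^(12 × 14)
Growth factor: (1 + 0.041/12)^168 = 1.7736182
A = $19,000.00 × 1.7736182
A = $33,698.75

A = P(1 + r/n)^(nt) = $33,698.75


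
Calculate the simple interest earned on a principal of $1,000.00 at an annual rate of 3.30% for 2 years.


Simple interest formula: I = P × r × t
I = $1,000.00 × 0.033 × 2
I = $66.00

I = P × r × t = $66.00


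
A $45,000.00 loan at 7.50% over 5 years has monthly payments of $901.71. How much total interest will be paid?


Total paid over the life of the loan = PMT × n.
Total paid = $901.71 × 60 = $54,102.60
Total interest = total paid − principal = $54,102.60 − $45,000.00 = $9,102.60

Total interest = (PMT × n) - PV = $9,102.60


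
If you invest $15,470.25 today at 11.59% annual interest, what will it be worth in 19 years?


Future value formula: FV = PV × (1 + r)^t
FV = $15,470.25 × (1 + 0.1159)^19
FV = $15,470.25 × 8.0330464
FV = $124,273.24

FV = PV × (1 + r)^t = $124,273.24


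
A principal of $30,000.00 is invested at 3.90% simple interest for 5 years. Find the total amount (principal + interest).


Total amount formula: A = P(1 + rt) = P + P·r·t
Interest: I = P × r × t = $30,000.00 × 0.039 × 5 = $5,850.00
A = P + I = $30,000.00 + $5,850.00 = $35,850.00

A = P + I = P(1 + rt) = $35,850.00


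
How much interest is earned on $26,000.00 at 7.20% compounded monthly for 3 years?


Compound interest earned = final amount − principal.
A = P(1 + r/n)^(nt) = $26,000.00 × (1 + 0.072/12)^(12 × 3) = $32,247.84
Interest = A − P = $32,247.84 − $26,000.00 = $6,247.84

Interest = A - P = $6,247.84


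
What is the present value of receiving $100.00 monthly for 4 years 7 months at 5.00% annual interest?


Present value of an ordinary annuity: PV = PMT × (1 − (1 + r)^(−n)) / r
Monthly rate r = 0.05/12 ≈ 0.00416667, n = 55
PV = $100.00 × (1 − (1 + 0.05/12)^(−55)) / (0.05/12)
PV = $100.00 × 49.062077
PV = $4,906.21

PV = PMT × (1-(1+r)^(-n))/r = $4,906.21


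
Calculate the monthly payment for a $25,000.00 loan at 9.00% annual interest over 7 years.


Loan payment formula: PMT = PV × r / (1 − (1 + r)^(−n))
Monthly rate r = 0.09/12 = 0.0075, n = 84 months
Denominator: 1 − (1 + 0.09/12)^(−84) = 0.466155
PMT = $25,000.00 × (0.09/12) / 0.466155
PMT = $402.23 per month

PMT = PV × r / (1-(1+r)^(-n)) = $402.23/month


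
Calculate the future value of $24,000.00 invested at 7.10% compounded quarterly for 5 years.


Compound interest formula: A = P(1 + r/n)^(nt)
A = $24,000.00 × (1 + 0.071/4)^(4 × 5)
Growth factor: (1 + 0.071/4)^20 = 1.4217467
A = $24,000.00 × 1.4217467
A = $34,121.92

A = P(1 + r/n)^(nt) = $34,121.92


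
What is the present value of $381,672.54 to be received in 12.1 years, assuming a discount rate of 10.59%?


Present value formula: PV = FV / (1 + r)^t
PV = $381,672.54 / (1 + 0.1059)^12.1
PV = $381,672.54 / 3.3803517
PV = $112,909.12

PV = FV / (1 + r)^t = $112,909.12


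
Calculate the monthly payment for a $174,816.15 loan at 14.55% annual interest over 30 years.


Loan payment formula: PMT = PV × r / (1 − (1 + r)^(−n))
Monthly rate r = 0.1455/12 = 0.012125, n = 360 months
Denominator: 1 − (1 + 0.1455/12)^(−360) = 0.986947
PMT = $174,816.15 × (0.1455/12) / 0.986947
PMT = $2,147.68 per month

PMT = PV × r / (1-(1+r)^(-n)) = $2,147.68/month


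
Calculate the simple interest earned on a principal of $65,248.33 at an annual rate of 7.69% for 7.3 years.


Simple interest formula: I = P × r × t
I = $65,248.33 × 0.0769 × 7.3
I = $36,628.46

I = P × r × t = $36,628.46


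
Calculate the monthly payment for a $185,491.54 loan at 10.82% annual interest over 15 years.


Loan payment formula: PMT = PV × r / (1 − (1 + r)^(−n))
Monthly rate r = 0.1082/12 ≈ 0.00901667, n = 180 months
Denominator: 1 − (1 + 0.1082/12)^(−180) = 0.801254
PMT = $185,491.54 × (0.1082/12) / 0.801254
PMT = $2,087.37 per month

PMT = PV × r / (1-(1+r)^(-n)) = $2,087.37/month


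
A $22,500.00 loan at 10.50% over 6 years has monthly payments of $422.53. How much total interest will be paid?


Total paid over the life of the loan = PMT × n.
Total paid = $422.53 × 72 = $30,422.16
Total interest = total paid − principal = $30,422.16 − $22,500.00 = $7,922.16

Total interest = (PMT × n) - PV = $7,922.16


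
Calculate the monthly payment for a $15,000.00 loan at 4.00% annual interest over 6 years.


Loan payment formula: PMT = PV × r / (1 − (1 + r)^(−n))
Monthly rate r = 0.04/12 ≈ 0.00333333, n = 72 months
Denominator: 1 − (1 + 0.04/12)^(−72) = 0.213058
PMT = $15,000.00 × (0.04/12) / 0.213058
PMT = $234.68 per month

PMT = PV × r / (1-(1+r)^(-n)) = $234.68/month


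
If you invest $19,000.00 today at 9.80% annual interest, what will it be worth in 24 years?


Future value formula: FV = PV × (1 + r)^t
FV = $19,000.00 × (1 + 0.098)^24
FV = $19,000.00 × 9.428794
FV = $179,147.09

FV = PV × (1 + r)^t = $179,147.09


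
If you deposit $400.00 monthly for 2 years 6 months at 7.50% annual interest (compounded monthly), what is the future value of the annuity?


Future value of an ordinary annuity: FV = PMT × ((1 + r)^n − 1) / r
Monthly rate r = 0.075/12 = 0.00625, n = 30
FV = $400.00 × ((1 + 0.075/12)^30 − 1) / (0.075/12)
FV = $400.00 × 32.884258
FV = $13,153.70

FV = PMT × ((1+r)^n - 1)/r = $13,153.70


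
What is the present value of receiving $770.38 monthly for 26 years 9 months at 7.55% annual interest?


Present value of an ordinary annuity: PV = PMT × (1 − (1 + r)^(−n)) / r
Monthly rate r = 0.0755/12 ≈ 0.00629167, n = 321
PV = $770.38 × (1 − (1 + 0.0755/12)^(−321)) / (0.0755/12)
PV = $770.38 × 137.714306
PV = $106,092.35

PV = PMT × (1-(1+r)^(-n))/r = $106,092.35


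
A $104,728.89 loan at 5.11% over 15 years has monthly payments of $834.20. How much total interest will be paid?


Total paid over the life of the loan = PMT × n.
Total paid = $834.20 × 180 = $150,156.00
Total interest = total paid − principal = $150,156.00 − $104,728.89 = $45,427.11

Total interest = (PMT × n) - PV = $45,427.11


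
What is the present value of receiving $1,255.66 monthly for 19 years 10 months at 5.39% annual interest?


Present value of an ordinary annuity: PV = PMT × (1 − (1 + r)^(−n)) / r
Monthly rate r = 0.0539/12 ≈ 0.00449167, n = 238
PV = $1,255.66 × (1 − (1 + 0.0539/12)^(−238)) / (0.0539/12)
PV = $1,255.66 × 146.010653
PV = $183,339.74

PV = PMT × (1-(1+r)^(-n))/r = $183,339.74


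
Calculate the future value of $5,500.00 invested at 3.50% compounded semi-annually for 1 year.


Compound interest formula: A = P(1 + r/n)^(nt)
A = $5,500.00 × (1 + 0.035/2)^(2 × 1)
Growth factor: (1 + 0.035/2)^2 = 1.035306
A = $5,500.00 × 1.035306
A = $5,694.18

A = P(1 + r/n)^(nt) = $5,694.18


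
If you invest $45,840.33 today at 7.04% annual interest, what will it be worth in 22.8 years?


Future value formula: FV = PV × (1 + r)^t
FV = $45,840.33 × (1 + 0.0704)^22.8
FV = $45,840.33 × 4.7168394
FV = $216,221.47

FV = PV × (1 + r)^t = $216,221.47


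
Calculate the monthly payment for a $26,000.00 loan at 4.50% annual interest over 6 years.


Loan payment formula: PMT = PV × r / (1 − (1 + r)^(−n))
Monthly rate r = 0.045/12 = 0.00375, n = 72 months
Denominator: 1 − (1 + 0.045/12)^(−72) = 0.236235
PMT = $26,000.00 × (0.045/12) / 0.236235
PMT = $412.72 per month

PMT = PV × r / (1-(1+r)^(-n)) = $412.72/month


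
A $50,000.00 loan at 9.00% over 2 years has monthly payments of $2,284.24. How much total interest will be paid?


Total paid over the life of the loan = PMT × n.
Total paid = $2,284.24 × 24 = $54,821.76
Total interest = total paid − principal = $54,821.76 − $50,000.00 = $4,821.76

Total interest = (PMT × n) - PV = $4,821.76


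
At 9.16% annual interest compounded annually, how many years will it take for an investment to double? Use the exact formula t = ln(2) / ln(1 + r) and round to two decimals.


Doubling condition: (1 + r)^t = 2
Take ln of both sides: t × ln(1 + r) = ln(2)
t = ln(2) / ln(1 + r)
t = 0.693147 / 0.087645
t = 7.91

t = ln(2) / ln(1 + r) = 7.91 years


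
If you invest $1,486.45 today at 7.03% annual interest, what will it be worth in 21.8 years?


Future value formula: FV = PV × (1 + r)^t
FV = $1,486.45 × (1 + 0.0703)^21.8
FV = $1,486.45 × 4.397648
FV = $6,536.88

FV = PV × (1 + r)^t = $6,536.88


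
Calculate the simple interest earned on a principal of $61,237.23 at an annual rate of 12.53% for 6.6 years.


Simple interest formula: I = P × r × t
I = $61,237.23 × 0.1253 × 6.6
I = $50,641.96

I = P × r × t = $50,641.96


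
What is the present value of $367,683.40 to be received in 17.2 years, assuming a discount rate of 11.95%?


Present value formula: PV = FV / (1 + r)^t
PV = $367,683.40 / (1 + 0.1195)^17.2
PV = $367,683.40 / 6.9697064
PV = $52,754.50

PV = FV / (1 + r)^t = $52,754.50


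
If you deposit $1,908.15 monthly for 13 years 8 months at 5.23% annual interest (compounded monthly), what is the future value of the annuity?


Future value of an ordinary annuity: FV = PMT × ((1 + r)^n − 1) / r
Monthly rate r = 0.0523/12 ≈ 0.00435833, n = 164
FV = $1,908.15 × ((1 + 0.0523/12)^164 − 1) / (0.0523/12)
FV = $1,908.15 × 238.746808
FV = $455,564.72

FV = PMT × ((1+r)^n - 1)/r = $455,564.72


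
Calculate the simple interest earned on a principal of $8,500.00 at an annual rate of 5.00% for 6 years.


Simple interest formula: I = P × r × t
I = $8,500.00 × 0.05 × 6
I = $2,550.00

I = P × r × t = $2,550.00


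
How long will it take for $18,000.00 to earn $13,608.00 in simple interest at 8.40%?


Rearrange the simple interest formula for t:
I = P × r × t  ⇒  t = I / (P × r)
t = $13,608.00 / ($18,000.00 × 0.084)
t = 9

t = I/(P×r) = 9 years


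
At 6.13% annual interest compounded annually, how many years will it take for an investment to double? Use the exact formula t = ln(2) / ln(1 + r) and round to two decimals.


Doubling condition: (1 + r)^t = 2
Take ln of both sides: t × ln(1 + r) = ln(2)
t = ln(2) / ln(1 + r)
t = 0.693147 / 0.059495
t = 11.65

t = ln(2) / ln(1 + r) = 11.65 years


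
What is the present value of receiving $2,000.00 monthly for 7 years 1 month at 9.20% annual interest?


Present value of an ordinary annuity: PV = PMT × (1 − (1 + r)^(−n)) / r
Monthly rate r = 0.092/12 ≈ 0.00766667, n = 85
PV = $2,000.00 × (1 − (1 + 0.092/12)^(−85)) / (0.092/12)
PV = $2,000.00 × 62.286085
PV = $124,572.17

PV = PMT × (1-(1+r)^(-n))/r = $124,572.17


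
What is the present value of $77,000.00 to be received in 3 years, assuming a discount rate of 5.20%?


Present value formula: PV = FV / (1 + r)^t
PV = $77,000.00 / (1 + 0.052)^3
PV = $77,000.00 / 1.1642526
PV = $66,136.85

PV = FV / (1 + r)^t = $66,136.85


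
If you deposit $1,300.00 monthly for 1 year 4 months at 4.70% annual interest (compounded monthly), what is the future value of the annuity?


Future value of an ordinary annuity: FV = PMT × ((1 + r)^n − 1) / r
Monthly rate r = 0.047/12 ≈ 0.00391667, n = 16
FV = $1,300.00 × ((1 + 0.047/12)^16 − 1) / (0.047/12)
FV = $1,300.00 × 16.478701
FV = $21,422.31

FV = PMT × ((1+r)^n - 1)/r = $21,422.31


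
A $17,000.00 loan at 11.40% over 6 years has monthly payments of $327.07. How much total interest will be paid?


Total paid over the life of the loan = PMT × n.
Total paid = $327.07 × 72 = $23,549.04
Total interest = total paid − principal = $23,549.04 − $17,000.00 = $6,549.04

Total interest = (PMT × n) - PV = $6,549.04


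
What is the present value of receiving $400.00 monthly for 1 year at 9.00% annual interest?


Present value of an ordinary annuity: PV = PMT × (1 − (1 + r)^(−n)) / r
Monthly rate r = 0.09/12 = 0.0075, n = 12
PV = $400.00 × (1 − (1 + 0.09/12)^(−12)) / (0.09/12)
PV = $400.00 × 11.434913
PV = $4,573.97

PV = PMT × (1-(1+r)^(-n))/r = $4,573.97


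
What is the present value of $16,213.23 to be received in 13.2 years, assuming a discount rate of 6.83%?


Present value formula: PV = FV / (1 + r)^t
PV = $16,213.23 / (1 + 0.0683)^13.2
PV = $16,213.23 / 2.391942
PV = $6,778.27

PV = FV / (1 + r)^t = $6,778.27


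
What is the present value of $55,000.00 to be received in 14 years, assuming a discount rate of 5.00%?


Present value formula: PV = FV / (1 + r)^t
PV = $55,000.00 / (1 + 0.05)^14
PV = $55,000.00 / 1.9799316
PV = $27,778.74

PV = FV / (1 + r)^t = $27,778.74


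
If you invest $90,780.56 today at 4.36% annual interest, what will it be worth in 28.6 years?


Future value formula: FV = PV × (1 + r)^t
FV = $90,780.56 × (1 + 0.0436)^28.6
FV = $90,780.56 × 3.3890222
FV = $307,657.33

FV = PV × (1 + r)^t = $307,657.33


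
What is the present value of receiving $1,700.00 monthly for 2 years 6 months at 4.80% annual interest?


Present value of an ordinary annuity: PV = PMT × (1 − (1 + r)^(−n)) / r
Monthly rate r = 0.048/12 = 0.004, n = 30
PV = $1,700.00 × (1 − (1 + 0.048/12)^(−30)) / (0.048/12)
PV = $1,700.00 × 28.216811
PV = $47,968.58

PV = PMT × (1-(1+r)^(-n))/r = $47,968.58


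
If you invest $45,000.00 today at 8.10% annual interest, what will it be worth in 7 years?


Future value formula: FV = PV × (1 + r)^t
FV = $45,000.00 × (1 + 0.081)^7
FV = $45,000.00 × 1.7249633
FV = $77,623.35

FV = PV × (1 + r)^t = $77,623.35


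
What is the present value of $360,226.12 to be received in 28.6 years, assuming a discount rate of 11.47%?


Present value formula: PV = FV / (1 + r)^t
PV = $360,226.12 / (1 + 0.1147)^28.6
PV = $360,226.12 / 22.321266
PV = $16,138.25

PV = FV / (1 + r)^t = $16,138.25


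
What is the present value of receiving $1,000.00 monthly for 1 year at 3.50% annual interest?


Present value of an ordinary annuity: PV = PMT × (1 − (1 + r)^(−n)) / r
Monthly rate r = 0.035/12 ≈ 0.00291667, n = 12
PV = $1,000.00 × (1 − (1 + 0.035/12)^(−12)) / (0.035/12)
PV = $1,000.00 × 11.775563
PV = $11,775.56

PV = PMT × (1-(1+r)^(-n))/r = $11,775.56


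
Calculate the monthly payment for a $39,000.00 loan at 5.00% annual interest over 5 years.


Loan payment formula: PMT = PV × r / (1 − (1 + r)^(−n))
Monthly rate r = 0.05/12 ≈ 0.00416667, n = 60 months
Denominator: 1 − (1 + 0.05/12)^(−60) = 0.220795
PMT = $39,000.00 × (0.05/12) / 0.220795
PMT = $735.98 per month

PMT = PV × r / (1-(1+r)^(-n)) = $735.98/month


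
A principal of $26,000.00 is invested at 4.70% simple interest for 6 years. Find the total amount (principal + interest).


Total amount formula: A = P(1 + rt) = P + P·r·t
Interest: I = P × r × t = $26,000.00 × 0.047 × 6 = $7,332.00
A = P + I = $26,000.00 + $7,332.00 = $33,332.00

A = P + I = P(1 + rt) = $33,332.00


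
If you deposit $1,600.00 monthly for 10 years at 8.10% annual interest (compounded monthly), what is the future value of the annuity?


Future value of an ordinary annuity: FV = PMT × ((1 + r)^n − 1) / r
Monthly rate r = 0.081/12 = 0.00675, n = 120
FV = $1,600.00 × ((1 + 0.081/12)^120 − 1) / (0.081/12)
FV = $1,600.00 × 183.970163
FV = $294,352.26

FV = PMT × ((1+r)^n - 1)/r = $294,352.26


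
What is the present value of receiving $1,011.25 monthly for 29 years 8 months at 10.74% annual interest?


Present value of an ordinary annuity: PV = PMT × (1 − (1 + r)^(−n)) / r
Monthly rate r = 0.1074/12 = 0.00895, n = 356
PV = $1,011.25 × (1 − (1 + 0.1074/12)^(−356)) / (0.1074/12)
PV = $1,011.25 × 107.048204
PV = $108,252.50

PV = PMT × (1-(1+r)^(-n))/r = $108,252.50


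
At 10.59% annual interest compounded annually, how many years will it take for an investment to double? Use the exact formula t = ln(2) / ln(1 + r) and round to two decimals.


Doubling condition: (1 + r)^t = 2
Take ln of both sides: t × ln(1 + r) = ln(2)
t = ln(2) / ln(1 + r)
t = 0.693147 / 0.100659
t = 6.89

t = ln(2) / ln(1 + r) = 6.89 years


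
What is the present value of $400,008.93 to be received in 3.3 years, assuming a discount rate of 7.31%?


Present value formula: PV = FV / (1 + r)^t
PV = $400,008.93 / (1 + 0.0731)^3.3
PV = $400,008.93 / 1.26215486
PV = $316,925.40

PV = FV / (1 + r)^t = $316,925.40


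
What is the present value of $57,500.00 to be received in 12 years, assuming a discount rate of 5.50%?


Present value formula: PV = FV / (1 + r)^t
PV = $57,500.00 / (1 + 0.055)^12
PV = $57,500.00 / 1.9012075
PV = $30,243.94

PV = FV / (1 + r)^t = $30,243.94


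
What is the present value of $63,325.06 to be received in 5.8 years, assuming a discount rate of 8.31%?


Present value formula: PV = FV / (1 + r)^t
PV = $63,325.06 / (1 + 0.0831)^5.8
PV = $63,325.06 / 1.5888307
PV = $39,856.39

PV = FV / (1 + r)^t = $39,856.39


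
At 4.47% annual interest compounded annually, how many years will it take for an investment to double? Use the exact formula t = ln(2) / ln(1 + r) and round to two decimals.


Doubling condition: (1 + r)^t = 2
Take ln of both sides: t × ln(1 + r) = ln(2)
t = ln(2) / ln(1 + r)
t = 0.693147 / 0.043730
t = 15.85

t = ln(2) / ln(1 + r) = 15.85 years


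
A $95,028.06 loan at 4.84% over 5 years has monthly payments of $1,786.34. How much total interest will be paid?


Total paid over the life of the loan = PMT × n.
Total paid = $1,786.34 × 60 = $107,180.40
Total interest = total paid − principal = $107,180.40 − $95,028.06 = $12,152.34

Total interest = (PMT × n) - PV = $12,152.34


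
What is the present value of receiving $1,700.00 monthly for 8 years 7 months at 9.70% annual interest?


Present value of an ordinary annuity: PV = PMT × (1 − (1 + r)^(−n)) / r
Monthly rate r = 0.097/12 ≈ 0.00808333, n = 103
PV = $1,700.00 × (1 − (1 + 0.097/12)^(−103)) / (0.097/12)
PV = $1,700.00 × 69.725887
PV = $118,534.01

PV = PMT × (1-(1+r)^(-n))/r = $118,534.01


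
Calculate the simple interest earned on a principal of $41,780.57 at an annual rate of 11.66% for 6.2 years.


Simple interest formula: I = P × r × t
I = $41,780.57 × 0.1166 × 6.2
I = $30,204.01

I = P × r × t = $30,204.01


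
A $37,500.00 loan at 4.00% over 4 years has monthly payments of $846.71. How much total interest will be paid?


Total paid over the life of the loan = PMT × n.
Total paid = $846.71 × 48 = $40,642.08
Total interest = total paid − principal = $40,642.08 − $37,500.00 = $3,142.08

Total interest = (PMT × n) - PV = $3,142.08


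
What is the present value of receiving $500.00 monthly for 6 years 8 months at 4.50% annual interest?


Present value of an ordinary annuity: PV = PMT × (1 − (1 + r)^(−n)) / r
Monthly rate r = 0.045/12 = 0.00375, n = 80
PV = $500.00 × (1 − (1 + 0.045/12)^(−80)) / (0.045/12)
PV = $500.00 × 69.004264
PV = $34,502.13

PV = PMT × (1-(1+r)^(-n))/r = $34,502.13
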